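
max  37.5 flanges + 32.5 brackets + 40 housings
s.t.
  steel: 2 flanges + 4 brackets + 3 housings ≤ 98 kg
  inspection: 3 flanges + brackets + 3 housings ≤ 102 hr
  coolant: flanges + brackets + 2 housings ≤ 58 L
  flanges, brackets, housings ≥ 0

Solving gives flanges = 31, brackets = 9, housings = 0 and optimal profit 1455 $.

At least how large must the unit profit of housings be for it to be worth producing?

Check each constraint at x*: steel 98/98 (tight); inspection 102/102 (tight); coolant 40/58 (slack 18).
Slack constraints have shadow price 0 (complementary slackness).
From A_Bᵀ y = c: 2·y_steel + 3·y_inspection = 37.5; 4·y_steel + 1·y_inspection = 32.5.
Solving: y_steel = 6, y_inspection = 8.5.
housings enters the basis when its profit ≥ yᵀa₃ = 6·3 + 8.5·3 = 43.5.

43.5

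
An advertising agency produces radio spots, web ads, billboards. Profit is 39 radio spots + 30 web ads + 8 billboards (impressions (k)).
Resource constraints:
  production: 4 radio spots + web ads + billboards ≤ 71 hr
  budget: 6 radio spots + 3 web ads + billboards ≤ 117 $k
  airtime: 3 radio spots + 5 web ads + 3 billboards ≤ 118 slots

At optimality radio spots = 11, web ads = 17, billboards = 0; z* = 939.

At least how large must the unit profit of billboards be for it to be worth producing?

Binding: budget and airtime. Non-binding: production (10 unused).
By complementary slackness, y = 0 for the non-binding constraint.
The binding rows give the dual system: 6·y_budget + 3·y_airtime = 39 and 3·y_budget + 5·y_airtime = 30.
→ y_budget = 5 and y_airtime = 3.
billboards enters the basis when its profit ≥ yᵀa₃ = 5·1 + 3·3 = 14.

14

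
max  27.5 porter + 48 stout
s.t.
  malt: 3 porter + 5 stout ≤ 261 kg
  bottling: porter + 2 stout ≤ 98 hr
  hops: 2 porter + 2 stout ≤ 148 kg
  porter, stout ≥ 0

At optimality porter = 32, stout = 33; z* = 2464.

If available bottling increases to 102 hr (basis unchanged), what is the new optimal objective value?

2490

Binding: malt and bottling. Non-binding: hops (18 unused).
Since hops is not tight, its dual is 0.
The binding rows give the dual system: 3·y_malt + 1·y_bottling = 27.5 and 5·y_malt + 2·y_bottling = 48.
→ y_malt = 7 and y_bottling = 6.5.
Δz = y_bottling·Δb = 6.5 × (4) = 26, so new z* = 2464 + 26 = 2490.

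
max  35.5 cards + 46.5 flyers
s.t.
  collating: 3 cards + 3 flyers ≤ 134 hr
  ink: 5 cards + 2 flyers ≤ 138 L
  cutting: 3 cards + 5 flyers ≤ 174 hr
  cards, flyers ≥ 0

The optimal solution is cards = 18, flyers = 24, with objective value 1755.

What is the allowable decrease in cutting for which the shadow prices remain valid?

Binding constraints: ink, cutting. The basis is B = [[5,2],[3,5]] with det 19.
Per unit decrease in cutting, x* moves by d = (0.1053, -0.2632).
The basis stays optimal until flyers reaches 0; allowable decrease = 91.2 hr.

91.2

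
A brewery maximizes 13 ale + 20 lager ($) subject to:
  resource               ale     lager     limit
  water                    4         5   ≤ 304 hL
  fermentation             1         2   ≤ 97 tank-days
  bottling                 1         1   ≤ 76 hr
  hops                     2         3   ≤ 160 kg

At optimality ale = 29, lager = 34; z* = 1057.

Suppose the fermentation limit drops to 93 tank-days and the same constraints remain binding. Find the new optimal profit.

Check each constraint at x*: water 286/304 (slack 18); fermentation 97/97 (tight); bottling 63/76 (slack 13); hops 160/160 (tight).
By complementary slackness, y = 0 for the non-binding constraints.
The binding rows give the dual system: 1·y_fermentation + 2·y_hops = 13 and 2·y_fermentation + 3·y_hops = 20.
This yields shadow prices y_fermentation = 1, y_hops = 6.
Δz = y_fermentation·Δb = 1 × (-4) = -4, so new z* = 1057 − 4 = 1053.

1053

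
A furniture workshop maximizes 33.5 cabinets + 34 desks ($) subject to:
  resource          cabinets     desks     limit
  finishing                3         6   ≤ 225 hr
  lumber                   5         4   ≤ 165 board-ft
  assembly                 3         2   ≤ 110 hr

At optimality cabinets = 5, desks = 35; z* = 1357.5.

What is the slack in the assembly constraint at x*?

assembly used = 3·5 + 2·35 = 85; slack = 110 − 85 = 25.

25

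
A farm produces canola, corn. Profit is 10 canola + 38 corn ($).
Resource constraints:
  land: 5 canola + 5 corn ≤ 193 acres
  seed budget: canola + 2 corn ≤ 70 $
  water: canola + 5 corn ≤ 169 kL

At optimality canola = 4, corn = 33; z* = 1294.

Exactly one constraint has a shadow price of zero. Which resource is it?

land

land: 185/193 (slack 8)
seed budget: 70/70 (binding)
water: 169/169 (binding)
By complementary slackness, a constraint with positive slack has shadow price 0 → land.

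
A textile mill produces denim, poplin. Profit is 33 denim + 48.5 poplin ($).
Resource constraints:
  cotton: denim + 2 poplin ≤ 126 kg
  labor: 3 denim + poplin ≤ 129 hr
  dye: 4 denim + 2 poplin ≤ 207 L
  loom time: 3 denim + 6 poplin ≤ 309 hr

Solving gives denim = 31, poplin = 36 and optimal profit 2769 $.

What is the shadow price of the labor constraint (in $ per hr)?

3.5

Binding: labor and loom time. Non-binding: cotton (23 unused), dye (11 unused).
Since cotton, dye are not tight, their duals are 0.
The binding rows give the dual system: 3·y_labor + 3·y_loom time = 33 and 1·y_labor + 6·y_loom time = 48.5.
→ y_labor = 3.5 and y_loom time = 7.5.
Shadow price of labor = 3.5.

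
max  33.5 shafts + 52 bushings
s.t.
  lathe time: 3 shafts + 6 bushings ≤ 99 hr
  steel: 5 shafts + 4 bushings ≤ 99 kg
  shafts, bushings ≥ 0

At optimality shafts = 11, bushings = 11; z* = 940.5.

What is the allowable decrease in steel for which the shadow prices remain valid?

33

Binding constraints: lathe time, steel. The basis is B = [[3,6],[5,4]] with det -18.
Per unit decrease in steel, x* moves by d = (-0.3333, 0.1667).
The basis stays optimal until shafts reaches 0; allowable decrease = 33 kg.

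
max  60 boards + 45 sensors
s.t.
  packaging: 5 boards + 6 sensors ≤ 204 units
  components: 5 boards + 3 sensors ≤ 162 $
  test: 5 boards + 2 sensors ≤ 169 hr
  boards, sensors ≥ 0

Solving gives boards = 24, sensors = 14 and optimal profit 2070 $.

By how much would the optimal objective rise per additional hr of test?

0

Binding: packaging and components. Non-binding: test (21 unused).
Since test is not tight, its dual is 0.
The binding rows give the dual system: 5·y_packaging + 5·y_components = 60 and 6·y_packaging + 3·y_components = 45.
Solving: y_packaging = 3, y_components = 9.
Shadow price of test = 0.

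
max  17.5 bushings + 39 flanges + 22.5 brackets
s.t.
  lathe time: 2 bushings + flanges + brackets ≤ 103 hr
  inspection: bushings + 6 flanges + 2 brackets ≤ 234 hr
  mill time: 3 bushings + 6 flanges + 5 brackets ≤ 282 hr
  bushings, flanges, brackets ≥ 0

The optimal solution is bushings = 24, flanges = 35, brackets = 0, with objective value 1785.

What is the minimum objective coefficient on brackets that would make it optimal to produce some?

Binding: inspection and mill time. Non-binding: lathe time (20 unused).
By complementary slackness, y = 0 for the non-binding constraint.
The binding rows give the dual system: 1·y_inspection + 3·y_mill time = 17.5 and 6·y_inspection + 6·y_mill time = 39.
Solving: y_inspection = 1, y_mill time = 5.5.
brackets enters the basis when its profit ≥ yᵀa₃ = 1·2 + 5.5·5 = 29.5.

29.5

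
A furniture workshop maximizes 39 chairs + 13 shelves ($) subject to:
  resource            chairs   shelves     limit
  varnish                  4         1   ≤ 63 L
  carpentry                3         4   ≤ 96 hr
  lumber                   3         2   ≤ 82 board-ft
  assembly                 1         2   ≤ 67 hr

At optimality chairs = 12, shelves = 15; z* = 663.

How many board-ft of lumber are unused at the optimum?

16

lumber used = 3·12 + 2·15 = 66; slack = 82 − 66 = 16.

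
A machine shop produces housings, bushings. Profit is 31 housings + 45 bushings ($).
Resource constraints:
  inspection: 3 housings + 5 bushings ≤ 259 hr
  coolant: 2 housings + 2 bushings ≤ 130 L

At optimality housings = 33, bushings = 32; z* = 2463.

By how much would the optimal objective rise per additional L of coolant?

Both inspection and coolant are binding at x*.
The binding rows give the dual system: 3·y_inspection + 2·y_coolant = 31 and 5·y_inspection + 2·y_coolant = 45.
→ y_inspection = 7 and y_coolant = 5.
Shadow price of coolant = 5.

5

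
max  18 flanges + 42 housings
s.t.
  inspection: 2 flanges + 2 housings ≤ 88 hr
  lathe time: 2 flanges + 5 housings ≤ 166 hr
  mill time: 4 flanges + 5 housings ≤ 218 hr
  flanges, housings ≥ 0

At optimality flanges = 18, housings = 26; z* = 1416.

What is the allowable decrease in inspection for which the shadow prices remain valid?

21.6

Binding constraints: inspection, lathe time. The basis is B = [[2,2],[2,5]] with det 6.
Per unit decrease in inspection, x* moves by d = (-0.8333, 0.3333).
The basis stays optimal until flanges reaches 0; allowable decrease = 21.6 hr.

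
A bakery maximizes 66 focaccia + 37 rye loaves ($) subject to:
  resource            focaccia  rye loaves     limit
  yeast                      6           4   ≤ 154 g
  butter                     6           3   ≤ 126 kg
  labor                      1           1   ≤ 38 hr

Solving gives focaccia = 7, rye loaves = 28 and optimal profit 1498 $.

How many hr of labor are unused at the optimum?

3

labor used = 1·7 + 1·28 = 35; slack = 38 − 35 = 3.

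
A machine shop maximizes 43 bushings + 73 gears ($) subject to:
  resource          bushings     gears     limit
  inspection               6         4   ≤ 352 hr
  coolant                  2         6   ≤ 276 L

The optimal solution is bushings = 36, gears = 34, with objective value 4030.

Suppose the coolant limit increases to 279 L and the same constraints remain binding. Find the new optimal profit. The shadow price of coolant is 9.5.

Δb = 3, so new z* = 4030 + (9.5)·(3) = 4030 + 28.5 = 4058.5.

4058.5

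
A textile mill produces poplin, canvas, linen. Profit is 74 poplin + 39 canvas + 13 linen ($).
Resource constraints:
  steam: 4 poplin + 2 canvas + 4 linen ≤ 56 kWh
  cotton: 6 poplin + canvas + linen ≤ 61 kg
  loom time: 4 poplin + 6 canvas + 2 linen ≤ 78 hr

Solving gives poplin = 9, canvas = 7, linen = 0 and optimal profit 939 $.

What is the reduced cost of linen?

-6

Check each constraint at x*: steam 50/56 (slack 6); cotton 61/61 (tight); loom time 78/78 (tight).
Since steam is not tight, its dual is 0.
From A_Bᵀ y = c: 6·y_cotton + 4·y_loom time = 74; 1·y_cotton + 6·y_loom time = 39.
This yields shadow prices y_cotton = 9, y_loom time = 5.
Reduced cost of linen: c₃ − yᵀa₃ = 13 − (9·1 + 5·2) = 13 − 19 = -6.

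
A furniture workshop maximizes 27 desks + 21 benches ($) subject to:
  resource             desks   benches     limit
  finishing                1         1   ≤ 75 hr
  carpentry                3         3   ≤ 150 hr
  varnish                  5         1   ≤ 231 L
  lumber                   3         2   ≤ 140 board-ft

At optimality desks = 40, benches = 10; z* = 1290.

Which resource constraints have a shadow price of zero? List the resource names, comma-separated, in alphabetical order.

finishing: 50/75 (slack 25)
carpentry: 150/150 (binding)
varnish: 210/231 (slack 21)
lumber: 140/140 (binding)
By complementary slackness, a constraint with positive slack has shadow price 0 → finishing, varnish.

finishing, varnish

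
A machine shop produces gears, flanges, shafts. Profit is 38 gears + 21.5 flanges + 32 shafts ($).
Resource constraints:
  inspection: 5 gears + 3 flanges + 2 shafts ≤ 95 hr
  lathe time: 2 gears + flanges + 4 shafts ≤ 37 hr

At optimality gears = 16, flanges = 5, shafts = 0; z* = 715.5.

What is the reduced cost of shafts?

At the optimum: inspection uses 95 of 95 (binding); lathe time uses 37 of 37 (binding).
From A_Bᵀ y = c: 5·y_inspection + 2·y_lathe time = 38; 3·y_inspection + 1·y_lathe time = 21.5.
Solving: y_inspection = 5, y_lathe time = 6.5.
Reduced cost of shafts: c₃ − yᵀa₃ = 32 − (5·2 + 6.5·4) = 32 − 36 = -4.

-4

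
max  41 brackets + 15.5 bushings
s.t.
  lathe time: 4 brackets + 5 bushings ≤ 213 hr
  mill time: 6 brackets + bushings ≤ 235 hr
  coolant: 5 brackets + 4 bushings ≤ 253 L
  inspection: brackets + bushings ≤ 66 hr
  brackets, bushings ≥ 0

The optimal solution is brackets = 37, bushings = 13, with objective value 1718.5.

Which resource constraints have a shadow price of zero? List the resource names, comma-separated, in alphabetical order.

lathe time: 213/213 (binding)
mill time: 235/235 (binding)
coolant: 237/253 (slack 16)
inspection: 50/66 (slack 16)
By complementary slackness, a constraint with positive slack has shadow price 0 → coolant, inspection.

coolant, inspection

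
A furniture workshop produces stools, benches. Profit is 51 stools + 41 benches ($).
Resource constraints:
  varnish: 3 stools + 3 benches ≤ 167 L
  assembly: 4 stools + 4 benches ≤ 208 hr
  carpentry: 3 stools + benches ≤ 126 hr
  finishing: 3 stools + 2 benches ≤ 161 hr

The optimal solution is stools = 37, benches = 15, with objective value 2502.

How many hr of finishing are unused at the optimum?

finishing used = 3·37 + 2·15 = 141; slack = 161 − 141 = 20.

20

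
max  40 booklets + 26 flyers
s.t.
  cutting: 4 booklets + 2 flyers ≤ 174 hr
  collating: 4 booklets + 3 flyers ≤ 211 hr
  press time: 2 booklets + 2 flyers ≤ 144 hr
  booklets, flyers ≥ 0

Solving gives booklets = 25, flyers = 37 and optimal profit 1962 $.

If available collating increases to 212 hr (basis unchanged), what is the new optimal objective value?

Binding: cutting and collating. Non-binding: press time (20 unused).
Since press time is not tight, its dual is 0.
From A_Bᵀ y = c: 4·y_cutting + 4·y_collating = 40; 2·y_cutting + 3·y_collating = 26.
This yields shadow prices y_cutting = 4, y_collating = 6.
Δz = y_collating·Δb = 6 × (1) = 6, so new z* = 1962 + 6 = 1968.

1968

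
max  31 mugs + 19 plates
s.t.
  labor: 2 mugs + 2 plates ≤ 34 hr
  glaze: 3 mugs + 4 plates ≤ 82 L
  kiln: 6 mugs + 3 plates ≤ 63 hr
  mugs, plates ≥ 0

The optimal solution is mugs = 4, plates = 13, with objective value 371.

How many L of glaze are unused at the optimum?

glaze used = 3·4 + 4·13 = 64; slack = 82 − 64 = 18.

18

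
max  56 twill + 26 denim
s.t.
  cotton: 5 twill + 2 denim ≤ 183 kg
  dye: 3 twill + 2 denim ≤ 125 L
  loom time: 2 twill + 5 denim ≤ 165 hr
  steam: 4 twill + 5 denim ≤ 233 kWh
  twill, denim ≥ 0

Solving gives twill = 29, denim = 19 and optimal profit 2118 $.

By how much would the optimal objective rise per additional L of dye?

4.5

At the optimum: cotton uses 183 of 183 (binding); dye uses 125 of 125 (binding); loom time uses 153 of 165 (slack = 12); steam uses 211 of 233 (slack = 22).
Since loom time, steam are not tight, their duals are 0.
The binding rows give the dual system: 5·y_cotton + 3·y_dye = 56 and 2·y_cotton + 2·y_dye = 26.
→ y_cotton = 8.5 and y_dye = 4.5.
Shadow price of dye = 4.5.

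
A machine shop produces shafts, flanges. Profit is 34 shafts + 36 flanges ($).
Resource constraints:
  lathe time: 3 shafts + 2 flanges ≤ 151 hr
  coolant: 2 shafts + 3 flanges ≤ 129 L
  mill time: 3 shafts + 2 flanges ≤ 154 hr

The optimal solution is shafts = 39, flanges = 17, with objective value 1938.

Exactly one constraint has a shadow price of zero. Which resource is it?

lathe time: 151/151 (binding)
coolant: 129/129 (binding)
mill time: 151/154 (slack 3)
By complementary slackness, a constraint with positive slack has shadow price 0 → mill time.

mill time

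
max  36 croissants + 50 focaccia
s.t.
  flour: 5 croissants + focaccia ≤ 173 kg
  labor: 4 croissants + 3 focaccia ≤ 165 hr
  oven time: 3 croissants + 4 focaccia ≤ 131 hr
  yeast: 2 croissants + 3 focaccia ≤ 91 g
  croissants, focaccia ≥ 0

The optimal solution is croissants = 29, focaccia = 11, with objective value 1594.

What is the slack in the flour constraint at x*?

17

flour used = 5·29 + 1·11 = 156; slack = 173 − 156 = 17.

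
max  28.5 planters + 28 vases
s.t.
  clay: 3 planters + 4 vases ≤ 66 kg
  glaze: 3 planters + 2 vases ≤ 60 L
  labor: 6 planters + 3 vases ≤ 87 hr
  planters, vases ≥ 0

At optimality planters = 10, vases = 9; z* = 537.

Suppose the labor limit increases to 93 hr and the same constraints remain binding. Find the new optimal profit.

At the optimum: clay uses 66 of 66 (binding); glaze uses 48 of 60 (slack = 12); labor uses 87 of 87 (binding).
By complementary slackness, y = 0 for the non-binding constraint.
Dual feasibility on the basic columns requires 3·y_clay + 6·y_labor = 28.5, 4·y_clay + 3·y_labor = 28.
This yields shadow prices y_clay = 5.5, y_labor = 2.
Δz = y_labor·Δb = 2 × (6) = 12, so new z* = 537 + 12 = 549.

549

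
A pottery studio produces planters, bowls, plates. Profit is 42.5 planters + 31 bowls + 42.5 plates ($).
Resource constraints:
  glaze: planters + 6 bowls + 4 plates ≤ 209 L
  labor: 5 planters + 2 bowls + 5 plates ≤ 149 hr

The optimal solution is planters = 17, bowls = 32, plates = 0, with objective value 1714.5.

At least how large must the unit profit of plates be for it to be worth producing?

50

Check each constraint at x*: glaze 209/209 (tight); labor 149/149 (tight).
Dual feasibility on the basic columns requires 1·y_glaze + 5·y_labor = 42.5, 6·y_glaze + 2·y_labor = 31.
→ y_glaze = 2.5 and y_labor = 8.
plates enters the basis when its profit ≥ yᵀa₃ = 2.5·4 + 8·5 = 50.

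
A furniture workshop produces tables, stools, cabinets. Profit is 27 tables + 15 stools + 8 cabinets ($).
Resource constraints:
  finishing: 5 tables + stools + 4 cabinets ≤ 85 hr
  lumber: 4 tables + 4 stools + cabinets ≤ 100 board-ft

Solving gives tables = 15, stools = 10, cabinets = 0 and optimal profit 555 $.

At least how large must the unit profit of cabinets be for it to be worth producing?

At the optimum: finishing uses 85 of 85 (binding); lumber uses 100 of 100 (binding).
Dual feasibility on the basic columns requires 5·y_finishing + 4·y_lumber = 27, 1·y_finishing + 4·y_lumber = 15.
Solving: y_finishing = 3, y_lumber = 3.
cabinets enters the basis when its profit ≥ yᵀa₃ = 3·4 + 3·1 = 15.

15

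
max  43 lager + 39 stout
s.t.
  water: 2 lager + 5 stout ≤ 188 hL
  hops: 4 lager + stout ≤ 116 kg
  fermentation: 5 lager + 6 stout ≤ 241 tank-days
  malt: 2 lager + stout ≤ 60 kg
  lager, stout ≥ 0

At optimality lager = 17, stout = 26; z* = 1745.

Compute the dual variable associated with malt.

9

Check each constraint at x*: water 164/188 (slack 24); hops 94/116 (slack 22); fermentation 241/241 (tight); malt 60/60 (tight).
Since water, hops are not tight, their duals are 0.
Dual feasibility on the basic columns requires 5·y_fermentation + 2·y_malt = 43, 6·y_fermentation + 1·y_malt = 39.
This yields shadow prices y_fermentation = 5, y_malt = 9.
Shadow price of malt = 9.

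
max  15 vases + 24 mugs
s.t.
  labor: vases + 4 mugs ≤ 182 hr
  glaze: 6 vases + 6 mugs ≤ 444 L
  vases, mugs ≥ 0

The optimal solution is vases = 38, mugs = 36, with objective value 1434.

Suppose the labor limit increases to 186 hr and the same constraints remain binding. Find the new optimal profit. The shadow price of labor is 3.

Δb = 4, so new z* = 1434 + (3)·(4) = 1434 + 12 = 1446.

1446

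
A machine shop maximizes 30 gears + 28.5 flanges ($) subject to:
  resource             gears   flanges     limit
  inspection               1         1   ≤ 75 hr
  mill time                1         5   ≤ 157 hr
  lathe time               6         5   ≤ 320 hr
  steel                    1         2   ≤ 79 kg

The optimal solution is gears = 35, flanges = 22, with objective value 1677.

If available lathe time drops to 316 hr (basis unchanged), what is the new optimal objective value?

1659

Binding: lathe time and steel. Non-binding: inspection (18 unused), mill time (12 unused).
Since inspection, mill time are not tight, their duals are 0.
Dual feasibility on the basic columns requires 6·y_lathe time + 1·y_steel = 30, 5·y_lathe time + 2·y_steel = 28.5.
This yields shadow prices y_lathe time = 4.5, y_steel = 3.
Δz = y_lathe time·Δb = 4.5 × (-4) = -18, so new z* = 1677 − 18 = 1659.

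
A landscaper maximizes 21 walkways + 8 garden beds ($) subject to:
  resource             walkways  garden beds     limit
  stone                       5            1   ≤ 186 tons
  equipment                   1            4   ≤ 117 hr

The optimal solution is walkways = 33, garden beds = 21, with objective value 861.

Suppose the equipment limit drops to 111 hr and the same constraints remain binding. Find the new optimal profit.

855

Check each constraint at x*: stone 186/186 (tight); equipment 117/117 (tight).
Dual feasibility on the basic columns requires 5·y_stone + 1·y_equipment = 21, 1·y_stone + 4·y_equipment = 8.
Solving: y_stone = 4, y_equipment = 1.
Δz = y_equipment·Δb = 1 × (-6) = -6, so new z* = 861 − 6 = 855.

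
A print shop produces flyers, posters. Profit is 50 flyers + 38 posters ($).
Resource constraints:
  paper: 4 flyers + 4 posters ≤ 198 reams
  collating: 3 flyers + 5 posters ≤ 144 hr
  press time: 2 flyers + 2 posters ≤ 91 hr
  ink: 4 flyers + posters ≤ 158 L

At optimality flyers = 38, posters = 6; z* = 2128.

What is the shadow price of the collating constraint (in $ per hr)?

Binding: collating and ink. Non-binding: paper (22 unused), press time (3 unused).
Since paper, press time are not tight, their duals are 0.
Dual feasibility on the basic columns requires 3·y_collating + 4·y_ink = 50, 5·y_collating + 1·y_ink = 38.
→ y_collating = 6 and y_ink = 8.
Shadow price of collating = 6.

6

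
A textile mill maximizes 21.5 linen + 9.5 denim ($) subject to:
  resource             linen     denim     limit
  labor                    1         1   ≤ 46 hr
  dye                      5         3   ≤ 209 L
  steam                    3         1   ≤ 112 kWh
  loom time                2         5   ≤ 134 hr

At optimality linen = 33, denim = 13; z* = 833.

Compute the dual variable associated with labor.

3.5

Check each constraint at x*: labor 46/46 (tight); dye 204/209 (slack 5); steam 112/112 (tight); loom time 131/134 (slack 3).
By complementary slackness, y = 0 for the non-binding constraints.
From A_Bᵀ y = c: 1·y_labor + 3·y_steam = 21.5; 1·y_labor + 1·y_steam = 9.5.
→ y_labor = 3.5 and y_steam = 6.
Shadow price of labor = 3.5.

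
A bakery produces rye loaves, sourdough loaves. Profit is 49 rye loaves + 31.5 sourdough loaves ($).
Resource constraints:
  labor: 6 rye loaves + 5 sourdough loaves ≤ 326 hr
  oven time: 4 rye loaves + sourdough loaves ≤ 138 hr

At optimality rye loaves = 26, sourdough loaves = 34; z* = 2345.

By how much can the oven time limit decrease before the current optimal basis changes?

72.8

Binding constraints: labor, oven time. The basis is B = [[6,5],[4,1]] with det -14.
Per unit decrease in oven time, x* moves by d = (-0.3571, 0.4286).
The basis stays optimal until rye loaves reaches 0; allowable decrease = 72.8 hr.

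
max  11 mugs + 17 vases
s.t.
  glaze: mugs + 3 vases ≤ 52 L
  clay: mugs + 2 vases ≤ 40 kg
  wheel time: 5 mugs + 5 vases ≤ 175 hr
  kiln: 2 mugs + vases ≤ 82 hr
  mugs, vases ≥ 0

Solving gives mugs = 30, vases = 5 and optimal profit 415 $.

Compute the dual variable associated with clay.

6

At the optimum: glaze uses 45 of 52 (slack = 7); clay uses 40 of 40 (binding); wheel time uses 175 of 175 (binding); kiln uses 65 of 82 (slack = 17).
Slack constraints have shadow price 0 (complementary slackness).
From A_Bᵀ y = c: 1·y_clay + 5·y_wheel time = 11; 2·y_clay + 5·y_wheel time = 17.
→ y_clay = 6 and y_wheel time = 1.
Shadow price of clay = 6.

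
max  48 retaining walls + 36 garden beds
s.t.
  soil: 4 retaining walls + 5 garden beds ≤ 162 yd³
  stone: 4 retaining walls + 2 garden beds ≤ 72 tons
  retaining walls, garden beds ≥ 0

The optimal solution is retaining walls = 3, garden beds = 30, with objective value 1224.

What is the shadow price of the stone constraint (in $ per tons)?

Check each constraint at x*: soil 162/162 (tight); stone 72/72 (tight).
Dual feasibility on the basic columns requires 4·y_soil + 4·y_stone = 48, 5·y_soil + 2·y_stone = 36.
→ y_soil = 4 and y_stone = 8.
Shadow price of stone = 8.

8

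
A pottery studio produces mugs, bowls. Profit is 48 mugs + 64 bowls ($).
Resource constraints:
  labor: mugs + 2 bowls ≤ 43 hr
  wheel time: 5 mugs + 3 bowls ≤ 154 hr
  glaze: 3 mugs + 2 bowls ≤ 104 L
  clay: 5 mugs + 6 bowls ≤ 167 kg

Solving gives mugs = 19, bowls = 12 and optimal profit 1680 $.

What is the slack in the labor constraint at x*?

labor used = 1·19 + 2·12 = 43; slack = 43 − 43 = 0.

0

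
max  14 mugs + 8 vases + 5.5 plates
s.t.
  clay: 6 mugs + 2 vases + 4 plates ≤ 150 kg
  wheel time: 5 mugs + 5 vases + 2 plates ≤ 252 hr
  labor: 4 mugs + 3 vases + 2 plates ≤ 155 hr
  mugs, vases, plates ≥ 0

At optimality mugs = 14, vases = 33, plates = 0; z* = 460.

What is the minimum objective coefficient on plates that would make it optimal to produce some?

Check each constraint at x*: clay 150/150 (tight); wheel time 235/252 (slack 17); labor 155/155 (tight).
Slack constraints have shadow price 0 (complementary slackness).
The binding rows give the dual system: 6·y_clay + 4·y_labor = 14 and 2·y_clay + 3·y_labor = 8.
This yields shadow prices y_clay = 1, y_labor = 2.
plates enters the basis when its profit ≥ yᵀa₃ = 1·4 + 2·2 = 8.

8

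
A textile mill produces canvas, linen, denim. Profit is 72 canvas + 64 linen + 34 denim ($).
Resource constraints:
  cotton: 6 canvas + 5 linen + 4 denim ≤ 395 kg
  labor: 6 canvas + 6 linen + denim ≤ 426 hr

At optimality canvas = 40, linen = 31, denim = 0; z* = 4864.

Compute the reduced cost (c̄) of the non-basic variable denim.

Check each constraint at x*: cotton 395/395 (tight); labor 426/426 (tight).
The binding rows give the dual system: 6·y_cotton + 6·y_labor = 72 and 5·y_cotton + 6·y_labor = 64.
Solving: y_cotton = 8, y_labor = 4.
Reduced cost of denim: c₃ − yᵀa₃ = 34 − (8·4 + 4·1) = 34 − 36 = -2.

-2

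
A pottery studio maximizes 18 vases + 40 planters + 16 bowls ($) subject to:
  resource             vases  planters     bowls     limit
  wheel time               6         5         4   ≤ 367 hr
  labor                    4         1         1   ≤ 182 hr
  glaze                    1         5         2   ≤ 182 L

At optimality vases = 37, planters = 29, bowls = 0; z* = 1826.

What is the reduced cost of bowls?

-4

Check each constraint at x*: wheel time 367/367 (tight); labor 177/182 (slack 5); glaze 182/182 (tight).
Slack constraints have shadow price 0 (complementary slackness).
Dual feasibility on the basic columns requires 6·y_wheel time + 1·y_glaze = 18, 5·y_wheel time + 5·y_glaze = 40.
Solving: y_wheel time = 2, y_glaze = 6.
Reduced cost of bowls: c₃ − yᵀa₃ = 16 − (2·4 + 6·2) = 16 − 20 = -4.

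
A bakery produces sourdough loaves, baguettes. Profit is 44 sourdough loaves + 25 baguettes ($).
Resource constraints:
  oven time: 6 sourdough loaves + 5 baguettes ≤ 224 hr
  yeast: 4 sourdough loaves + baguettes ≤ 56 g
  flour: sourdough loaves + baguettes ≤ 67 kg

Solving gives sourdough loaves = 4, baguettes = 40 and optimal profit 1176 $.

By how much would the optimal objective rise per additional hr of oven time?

4

Binding: oven time and yeast. Non-binding: flour (23 unused).
By complementary slackness, y = 0 for the non-binding constraint.
From A_Bᵀ y = c: 6·y_oven time + 4·y_yeast = 44; 5·y_oven time + 1·y_yeast = 25.
Solving: y_oven time = 4, y_yeast = 5.
Shadow price of oven time = 4.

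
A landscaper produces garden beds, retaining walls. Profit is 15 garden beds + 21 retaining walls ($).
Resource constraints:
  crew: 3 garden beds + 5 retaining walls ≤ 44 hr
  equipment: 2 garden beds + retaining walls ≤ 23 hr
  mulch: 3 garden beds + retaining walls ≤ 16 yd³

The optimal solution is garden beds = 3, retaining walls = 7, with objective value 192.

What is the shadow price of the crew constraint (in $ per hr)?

4

At the optimum: crew uses 44 of 44 (binding); equipment uses 13 of 23 (slack = 10); mulch uses 16 of 16 (binding).
By complementary slackness, y = 0 for the non-binding constraint.
Dual feasibility on the basic columns requires 3·y_crew + 3·y_mulch = 15, 5·y_crew + 1·y_mulch = 21.
Solving: y_crew = 4, y_mulch = 1.
Shadow price of crew = 4.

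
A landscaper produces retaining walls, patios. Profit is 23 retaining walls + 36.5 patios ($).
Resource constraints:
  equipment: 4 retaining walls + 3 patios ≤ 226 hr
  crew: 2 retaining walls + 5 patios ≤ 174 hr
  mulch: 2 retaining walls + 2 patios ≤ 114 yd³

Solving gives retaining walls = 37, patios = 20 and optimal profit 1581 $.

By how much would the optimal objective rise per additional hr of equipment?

0

Binding: crew and mulch. Non-binding: equipment (18 unused).
By complementary slackness, y = 0 for the non-binding constraint.
The binding rows give the dual system: 2·y_crew + 2·y_mulch = 23 and 5·y_crew + 2·y_mulch = 36.5.
→ y_crew = 4.5 and y_mulch = 7.
Shadow price of equipment = 0.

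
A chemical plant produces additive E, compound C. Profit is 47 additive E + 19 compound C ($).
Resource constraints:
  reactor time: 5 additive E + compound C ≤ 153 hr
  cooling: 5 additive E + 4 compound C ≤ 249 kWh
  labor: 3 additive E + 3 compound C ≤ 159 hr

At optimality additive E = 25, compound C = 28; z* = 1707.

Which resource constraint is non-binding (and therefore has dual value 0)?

cooling

reactor time: 153/153 (binding)
cooling: 237/249 (slack 12)
labor: 159/159 (binding)
By complementary slackness, a constraint with positive slack has shadow price 0 → cooling.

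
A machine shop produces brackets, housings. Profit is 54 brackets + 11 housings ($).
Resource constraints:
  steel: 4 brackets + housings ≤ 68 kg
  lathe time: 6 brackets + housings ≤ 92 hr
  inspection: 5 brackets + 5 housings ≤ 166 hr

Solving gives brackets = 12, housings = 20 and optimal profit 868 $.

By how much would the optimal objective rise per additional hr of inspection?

0

Check each constraint at x*: steel 68/68 (tight); lathe time 92/92 (tight); inspection 160/166 (slack 6).
By complementary slackness, y = 0 for the non-binding constraint.
The binding rows give the dual system: 4·y_steel + 6·y_lathe time = 54 and 1·y_steel + 1·y_lathe time = 11.
This yields shadow prices y_steel = 6, y_lathe time = 5.
Shadow price of inspection = 0.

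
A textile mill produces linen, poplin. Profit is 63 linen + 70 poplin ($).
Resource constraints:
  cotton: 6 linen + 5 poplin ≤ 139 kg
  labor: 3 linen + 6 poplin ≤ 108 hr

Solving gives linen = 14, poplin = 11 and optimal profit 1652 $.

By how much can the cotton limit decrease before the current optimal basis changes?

49

Binding constraints: cotton, labor. The basis is B = [[6,5],[3,6]] with det 21.
Per unit decrease in cotton, x* moves by d = (-0.2857, 0.1429).
The basis stays optimal until linen reaches 0; allowable decrease = 49 kg.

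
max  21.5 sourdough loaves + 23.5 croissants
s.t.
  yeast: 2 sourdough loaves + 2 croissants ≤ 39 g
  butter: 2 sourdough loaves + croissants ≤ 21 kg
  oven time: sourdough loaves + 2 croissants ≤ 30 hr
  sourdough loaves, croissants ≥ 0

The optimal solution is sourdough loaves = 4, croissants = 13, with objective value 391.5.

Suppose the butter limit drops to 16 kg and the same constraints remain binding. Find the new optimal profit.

Check each constraint at x*: yeast 34/39 (slack 5); butter 21/21 (tight); oven time 30/30 (tight).
Since yeast is not tight, its dual is 0.
Dual feasibility on the basic columns requires 2·y_butter + 1·y_oven time = 21.5, 1·y_butter + 2·y_oven time = 23.5.
→ y_butter = 6.5 and y_oven time = 8.5.
Δz = y_butter·Δb = 6.5 × (-5) = -32.5, so new z* = 391.5 − 32.5 = 359.

359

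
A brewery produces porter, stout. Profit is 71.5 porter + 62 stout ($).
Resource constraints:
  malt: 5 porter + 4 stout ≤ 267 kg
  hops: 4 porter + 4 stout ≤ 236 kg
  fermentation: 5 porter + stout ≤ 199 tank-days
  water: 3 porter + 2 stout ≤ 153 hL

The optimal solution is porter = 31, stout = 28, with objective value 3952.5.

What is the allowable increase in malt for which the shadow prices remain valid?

4

Binding constraints: malt, hops. The basis is B = [[5,4],[4,4]] with det 4.
Per unit increase in malt, x* moves by d = (1, -1).
The basis stays optimal until fermentation becomes binding; allowable increase = 4 kg.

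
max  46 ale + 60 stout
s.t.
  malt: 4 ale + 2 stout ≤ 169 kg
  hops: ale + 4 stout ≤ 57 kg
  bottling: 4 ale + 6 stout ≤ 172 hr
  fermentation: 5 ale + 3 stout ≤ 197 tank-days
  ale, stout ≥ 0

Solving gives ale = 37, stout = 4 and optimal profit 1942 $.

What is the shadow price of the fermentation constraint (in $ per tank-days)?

2

At the optimum: malt uses 156 of 169 (slack = 13); hops uses 53 of 57 (slack = 4); bottling uses 172 of 172 (binding); fermentation uses 197 of 197 (binding).
By complementary slackness, y = 0 for the non-binding constraints.
Dual feasibility on the basic columns requires 4·y_bottling + 5·y_fermentation = 46, 6·y_bottling + 3·y_fermentation = 60.
Solving: y_bottling = 9, y_fermentation = 2.
Shadow price of fermentation = 2.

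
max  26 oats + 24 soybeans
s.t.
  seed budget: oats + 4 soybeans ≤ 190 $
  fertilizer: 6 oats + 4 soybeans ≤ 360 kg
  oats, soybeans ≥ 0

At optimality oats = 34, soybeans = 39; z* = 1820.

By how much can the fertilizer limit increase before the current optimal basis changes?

780

Binding constraints: seed budget, fertilizer. The basis is B = [[1,4],[6,4]] with det -20.
Per unit increase in fertilizer, x* moves by d = (0.2, -0.05).
The basis stays optimal until soybeans reaches 0; allowable increase = 780 kg.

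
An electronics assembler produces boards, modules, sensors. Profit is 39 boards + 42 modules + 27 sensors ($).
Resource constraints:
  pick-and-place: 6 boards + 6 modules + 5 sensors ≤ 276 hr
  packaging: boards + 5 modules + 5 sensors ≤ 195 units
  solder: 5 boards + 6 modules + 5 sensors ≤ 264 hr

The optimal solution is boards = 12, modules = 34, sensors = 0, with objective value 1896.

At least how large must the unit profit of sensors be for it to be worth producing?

Check each constraint at x*: pick-and-place 276/276 (tight); packaging 182/195 (slack 13); solder 264/264 (tight).
By complementary slackness, y = 0 for the non-binding constraint.
From A_Bᵀ y = c: 6·y_pick-and-place + 5·y_solder = 39; 6·y_pick-and-place + 6·y_solder = 42.
This yields shadow prices y_pick-and-place = 4, y_solder = 3.
sensors enters the basis when its profit ≥ yᵀa₃ = 4·5 + 3·5 = 35.

35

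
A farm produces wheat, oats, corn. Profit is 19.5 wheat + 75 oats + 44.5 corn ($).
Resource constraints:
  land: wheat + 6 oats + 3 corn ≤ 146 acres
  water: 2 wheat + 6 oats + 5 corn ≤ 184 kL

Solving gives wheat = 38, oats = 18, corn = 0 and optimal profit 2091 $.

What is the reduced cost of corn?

-7

Check each constraint at x*: land 146/146 (tight); water 184/184 (tight).
Dual feasibility on the basic columns requires 1·y_land + 2·y_water = 19.5, 6·y_land + 6·y_water = 75.
→ y_land = 5.5 and y_water = 7.
Reduced cost of corn: c₃ − yᵀa₃ = 44.5 − (5.5·3 + 7·5) = 44.5 − 51.5 = -7.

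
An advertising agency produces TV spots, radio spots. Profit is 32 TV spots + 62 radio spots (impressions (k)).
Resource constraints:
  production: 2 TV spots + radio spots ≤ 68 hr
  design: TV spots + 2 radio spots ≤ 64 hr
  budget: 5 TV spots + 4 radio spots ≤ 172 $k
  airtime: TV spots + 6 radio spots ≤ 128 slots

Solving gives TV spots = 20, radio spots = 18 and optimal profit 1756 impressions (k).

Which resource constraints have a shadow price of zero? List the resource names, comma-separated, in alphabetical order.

production: 58/68 (slack 10)
design: 56/64 (slack 8)
budget: 172/172 (binding)
airtime: 128/128 (binding)
By complementary slackness, a constraint with positive slack has shadow price 0 → design, production.

design, production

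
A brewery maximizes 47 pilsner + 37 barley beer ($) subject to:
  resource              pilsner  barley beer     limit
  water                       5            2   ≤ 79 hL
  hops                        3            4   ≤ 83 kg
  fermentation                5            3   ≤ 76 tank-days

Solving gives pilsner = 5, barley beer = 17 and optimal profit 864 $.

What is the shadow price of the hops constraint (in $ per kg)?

Check each constraint at x*: water 59/79 (slack 20); hops 83/83 (tight); fermentation 76/76 (tight).
By complementary slackness, y = 0 for the non-binding constraint.
From A_Bᵀ y = c: 3·y_hops + 5·y_fermentation = 47; 4·y_hops + 3·y_fermentation = 37.
Solving: y_hops = 4, y_fermentation = 7.
Shadow price of hops = 4.

4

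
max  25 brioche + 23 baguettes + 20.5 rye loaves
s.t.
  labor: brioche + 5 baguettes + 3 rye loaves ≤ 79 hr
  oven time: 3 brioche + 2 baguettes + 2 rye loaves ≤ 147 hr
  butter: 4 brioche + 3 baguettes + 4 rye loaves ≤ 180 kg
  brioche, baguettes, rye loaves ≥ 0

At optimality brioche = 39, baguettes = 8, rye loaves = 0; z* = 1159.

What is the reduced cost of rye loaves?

Check each constraint at x*: labor 79/79 (tight); oven time 133/147 (slack 14); butter 180/180 (tight).
Slack constraints have shadow price 0 (complementary slackness).
From A_Bᵀ y = c: 1·y_labor + 4·y_butter = 25; 5·y_labor + 3·y_butter = 23.
→ y_labor = 1 and y_butter = 6.
Reduced cost of rye loaves: c₃ − yᵀa₃ = 20.5 − (1·3 + 6·4) = 20.5 − 27 = -6.5.

-6.5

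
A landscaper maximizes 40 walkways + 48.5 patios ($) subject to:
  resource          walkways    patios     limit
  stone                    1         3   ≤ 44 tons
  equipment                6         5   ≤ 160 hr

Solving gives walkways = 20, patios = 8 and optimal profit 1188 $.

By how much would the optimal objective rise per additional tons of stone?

At the optimum: stone uses 44 of 44 (binding); equipment uses 160 of 160 (binding).
From A_Bᵀ y = c: 1·y_stone + 6·y_equipment = 40; 3·y_stone + 5·y_equipment = 48.5.
Solving: y_stone = 7, y_equipment = 5.5.
Shadow price of stone = 7.

7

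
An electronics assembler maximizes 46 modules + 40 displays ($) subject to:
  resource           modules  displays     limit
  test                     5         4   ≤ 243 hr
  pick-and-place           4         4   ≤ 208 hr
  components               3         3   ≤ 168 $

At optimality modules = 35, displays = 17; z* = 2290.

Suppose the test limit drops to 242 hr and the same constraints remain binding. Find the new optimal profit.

Binding: test and pick-and-place. Non-binding: components (12 unused).
Slack constraints have shadow price 0 (complementary slackness).
Dual feasibility on the basic columns requires 5·y_test + 4·y_pick-and-place = 46, 4·y_test + 4·y_pick-and-place = 40.
This yields shadow prices y_test = 6, y_pick-and-place = 4.
Δz = y_test·Δb = 6 × (-1) = -6, so new z* = 2290 − 6 = 2284.

2284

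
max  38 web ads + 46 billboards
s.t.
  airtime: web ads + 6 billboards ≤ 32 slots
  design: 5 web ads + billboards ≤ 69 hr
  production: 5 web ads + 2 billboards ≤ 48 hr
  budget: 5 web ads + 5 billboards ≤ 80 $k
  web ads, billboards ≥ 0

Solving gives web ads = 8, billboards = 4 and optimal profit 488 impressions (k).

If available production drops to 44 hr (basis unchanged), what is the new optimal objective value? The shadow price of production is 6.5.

462

Δb = -4, so new z* = 488 + (6.5)·(-4) = 488 − 26 = 462.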